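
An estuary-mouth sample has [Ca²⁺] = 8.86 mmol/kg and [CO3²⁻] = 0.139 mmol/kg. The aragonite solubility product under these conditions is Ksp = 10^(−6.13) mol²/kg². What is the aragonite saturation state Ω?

Ksp = 10^(−6.13) = 7.413×10^-7
Ω = [Ca²⁺][CO3²⁻]/Ksp = (8.86×10^-3)(0.139×10^-3) / 7.413×10^-7 = 1.66

Ω = 1.66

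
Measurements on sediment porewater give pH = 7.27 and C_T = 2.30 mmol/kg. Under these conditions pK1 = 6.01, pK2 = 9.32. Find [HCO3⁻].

[HCO3⁻] = 2.16 mmol/kg

α₁ = 1 / (1 + [H⁺]/K1 + K2/[H⁺]) = 1 / (1 + 10^-1.26 + 10^-2.05)
   = 1 / (1 + 0.054954 + 0.0089125) = 1/1.0639 = 0.9400
[HCO3⁻] = α₁ × DIC = 0.9400 × 2.30 = 2.16 mmol/kg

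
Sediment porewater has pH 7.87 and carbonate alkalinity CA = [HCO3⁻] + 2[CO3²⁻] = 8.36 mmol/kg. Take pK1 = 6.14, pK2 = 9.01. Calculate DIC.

DIC = 7.97 mmol/kg

CA = [HCO3⁻] + 2[CO3²⁻] = (α₁ + 2α₂)·DIC
At pH 7.87: [H⁺]/K1 = 10^-1.73 = 0.018621, K2/[H⁺] = 10^-1.14 = 0.072444
α₁ = 1/(1 + 0.018621 + 0.072444) = 1/1.0911 = 0.9165; α₂ = α₁·K2/[H⁺] = 0.06640
α₁ + 2α₂ = 1.0493
DIC = CA / (α₁ + 2α₂) = 8.36 / 1.0493 = 7.97 mmol/kg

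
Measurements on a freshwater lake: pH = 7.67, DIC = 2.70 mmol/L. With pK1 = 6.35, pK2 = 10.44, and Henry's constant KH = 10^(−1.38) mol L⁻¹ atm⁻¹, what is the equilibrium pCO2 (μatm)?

α₀ = 1 / (1 + K1/[H⁺] + K1K2/[H⁺]²) = 1 / (1 + 10^+1.32 + 10^-1.45)
   = 1 / (1 + 20.893 + 0.035481) = 1/21.928 = 0.04560
[CO2*] = α₀ × DIC = 0.04560 × 2.70 = 0.1231 mmol/L
pCO2 = [CO2*]/KH = 1.231×10^-4 / 4.169×10^-2 = 2950 μatm

pCO2 = 2950 μatm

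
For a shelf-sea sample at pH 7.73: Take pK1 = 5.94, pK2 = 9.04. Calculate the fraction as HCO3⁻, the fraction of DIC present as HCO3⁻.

α₁ = 1 / (1 + [H⁺]/K1 + K2/[H⁺]) = 1 / (1 + 10^-1.79 + 10^-1.31)
   = 1 / (1 + 0.016218 + 0.048978) = 1/1.0652 = 0.9388

α₁ = 0.939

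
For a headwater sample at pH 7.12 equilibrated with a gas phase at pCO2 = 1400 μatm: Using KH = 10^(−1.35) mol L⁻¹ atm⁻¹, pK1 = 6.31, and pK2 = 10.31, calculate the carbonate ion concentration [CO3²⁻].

[CO2*] = KH · pCO2 = 10^(−1.35) × 1400×10^-6 = 6.254×10^-5 mol/L
α₀ = 1/(1 + K1/[H⁺] + K1K2/[H⁺]²) = 1/(1 + 10^+0.81 + 10^-2.38) = 0.1340
DIC = [CO2*]/α₀ = 6.254×10^-5 / 0.1340 = 0.4666 mmol/L
[CO3²⁻] = α₂·DIC; α₂ = 0.0005588, so [CO3²⁻] = 0.0005588 × 0.4666 = 0.000261 mmol/L = 0.261 μmol/L

[CO3²⁻] = 0.261 μmol/L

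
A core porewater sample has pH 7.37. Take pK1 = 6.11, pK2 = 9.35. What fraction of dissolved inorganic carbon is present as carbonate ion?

α₂ = 1 / (1 + [H⁺]/K2 + [H⁺]²/(K1K2)) = 1 / (1 + 10^+1.98 + 10^+0.72)
   = 1 / (1 + 95.499 + 5.2481) = 1/101.75 = 0.009828

α₂ = 0.00983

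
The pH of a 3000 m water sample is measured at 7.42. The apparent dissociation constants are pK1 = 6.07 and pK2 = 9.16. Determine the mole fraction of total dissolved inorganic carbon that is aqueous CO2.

α₀ = 0.0420

α₀ = 1 / (1 + K1/[H⁺] + K1K2/[H⁺]²) = 1 / (1 + 10^+1.35 + 10^-0.39)
   = 1 / (1 + 22.387 + 0.40738) = 1/23.795 = 0.04203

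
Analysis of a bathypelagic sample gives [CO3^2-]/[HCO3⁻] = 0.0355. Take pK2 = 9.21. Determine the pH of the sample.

pH = 7.76

From K2 = [H⁺][CO3^2-]/[HCO3⁻]:  pH = pK2 + log₁₀([CO3^2-]/[HCO3⁻])
log₁₀(0.0355) = -1.450
pH = 9.21 + (-1.450) = 7.76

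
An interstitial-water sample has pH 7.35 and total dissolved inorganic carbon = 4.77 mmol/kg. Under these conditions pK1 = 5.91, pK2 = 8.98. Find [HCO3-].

[HCO3⁻] = 4.50 mmol/kg

α₁ = 1 / (1 + [H⁺]/K1 + K2/[H⁺]) = 1 / (1 + 10^-1.44 + 10^-1.63)
   = 1 / (1 + 0.036308 + 0.023442) = 1/1.0598 = 0.9436
[HCO3⁻] = α₁ × DIC = 0.9436 × 4.77 = 4.50 mmol/kg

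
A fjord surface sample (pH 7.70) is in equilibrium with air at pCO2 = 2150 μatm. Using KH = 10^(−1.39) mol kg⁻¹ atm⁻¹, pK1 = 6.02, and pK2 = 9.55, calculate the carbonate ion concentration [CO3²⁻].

[CO2*] = KH · pCO2 = 10^(−1.39) × 2150×10^-6 = 8.759×10^-5 mol/kg
α₀ = 1/(1 + K1/[H⁺] + K1K2/[H⁺]²) = 1/(1 + 10^+1.68 + 10^-0.17) = 0.02019
DIC = [CO2*]/α₀ = 8.759×10^-5 / 0.02019 = 4.339 mmol/kg
[CO3²⁻] = α₂·DIC; α₂ = 0.01365, so [CO3²⁻] = 0.01365 × 4.339 = 0.0592 mmol/kg

[CO3²⁻] = 0.0592 mmol/kg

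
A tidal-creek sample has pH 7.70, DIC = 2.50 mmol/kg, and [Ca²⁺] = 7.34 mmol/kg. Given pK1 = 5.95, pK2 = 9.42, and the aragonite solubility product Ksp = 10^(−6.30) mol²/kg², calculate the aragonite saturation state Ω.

Ω = 0.673

α₂ = 1 / (1 + [H⁺]/K2 + [H⁺]²/(K1K2)) = 1 / (1 + 10^+1.72 + 10^-0.03)
   = 1 / (1 + 52.481 + 0.93325) = 1/54.414 = 0.01838
[CO3²⁻] = α₂ × DIC = 0.01838 × 2.50 = 0.04594 mmol/kg
Ksp = 10^(−6.30) = 5.012×10^-7
Ω = [Ca²⁺][CO3²⁻]/Ksp = (7.34×10^-3)(4.594×10^-5) / 5.012×10^-7 = 0.673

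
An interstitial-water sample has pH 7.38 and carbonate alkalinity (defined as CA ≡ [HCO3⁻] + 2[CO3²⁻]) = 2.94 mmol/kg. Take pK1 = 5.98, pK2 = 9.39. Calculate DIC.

DIC = 3.03 mmol/kg

CA = [HCO3⁻] + 2[CO3²⁻] = (α₁ + 2α₂)·DIC
At pH 7.38: [H⁺]/K1 = 10^-1.40 = 0.039811, K2/[H⁺] = 10^-2.01 = 0.0097724
α₁ = 1/(1 + 0.039811 + 0.0097724) = 1/1.0496 = 0.9528; α₂ = α₁·K2/[H⁺] = 0.009311
α₁ + 2α₂ = 0.9714
DIC = CA / (α₁ + 2α₂) = 2.94 / 0.9714 = 3.03 mmol/kg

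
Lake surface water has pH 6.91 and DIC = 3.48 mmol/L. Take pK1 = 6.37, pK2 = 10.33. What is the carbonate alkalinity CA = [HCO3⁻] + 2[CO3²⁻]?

CA = 2.70 mmol/L

CA = [HCO3⁻] + 2[CO3²⁻] = (α₁ + 2α₂)·DIC
At pH 6.91: [H⁺]/K1 = 10^-0.54 = 0.28840, K2/[H⁺] = 10^-3.42 = 0.00038019
α₁ = 1/(1 + 0.28840 + 0.00038019) = 1/1.2888 = 0.7759; α₂ = α₁·K2/[H⁺] = 0.0002950
α₁ + 2α₂ = 0.7765
CA = 0.7765 × 3.48 = 2.70 mmol/L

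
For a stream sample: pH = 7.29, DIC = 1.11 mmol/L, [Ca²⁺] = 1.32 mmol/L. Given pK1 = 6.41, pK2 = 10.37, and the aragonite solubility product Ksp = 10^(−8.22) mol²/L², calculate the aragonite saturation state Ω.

Ω = 0.179

α₂ = 1 / (1 + [H⁺]/K2 + [H⁺]²/(K1K2)) = 1 / (1 + 10^+3.08 + 10^+2.20)
   = 1 / (1 + 1202.3 + 158.49) = 1/1361.8 = 0.0007343
[CO3²⁻] = α₂ × DIC = 0.0007343 × 1.11 = 0.0008151 mmol/L = 0.8151 μmol/L
Ksp = 10^(−8.22) = 6.026×10^-9
Ω = [Ca²⁺][CO3²⁻]/Ksp = (1.32×10^-3)(8.151×10^-7) / 6.026×10^-9 = 0.179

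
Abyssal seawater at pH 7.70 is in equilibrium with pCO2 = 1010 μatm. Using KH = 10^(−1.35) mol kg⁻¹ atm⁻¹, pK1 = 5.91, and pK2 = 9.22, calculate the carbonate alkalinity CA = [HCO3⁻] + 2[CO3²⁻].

CA = 2.95 mmol/kg

[CO2*] = KH · pCO2 = 10^(−1.35) × 1010×10^-6 = 4.512×10^-5 mol/kg
α₀ = 1/(1 + K1/[H⁺] + K1K2/[H⁺]²) = 1/(1 + 10^+1.79 + 10^+0.27) = 0.01550
DIC = [CO2*]/α₀ = 4.512×10^-5 / 0.01550 = 2.911 mmol/kg
CA = (α₁ + 2α₂)·DIC = (0.9556 + 2×0.02886) × 2.911 = 2.95 mmol/kg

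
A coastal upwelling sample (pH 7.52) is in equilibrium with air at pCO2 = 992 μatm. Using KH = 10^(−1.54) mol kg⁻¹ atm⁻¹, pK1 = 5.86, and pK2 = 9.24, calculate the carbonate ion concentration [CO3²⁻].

[CO2*] = KH · pCO2 = 10^(−1.54) × 992×10^-6 = 2.861×10^-5 mol/kg
α₀ = 1/(1 + K1/[H⁺] + K1K2/[H⁺]²) = 1/(1 + 10^+1.66 + 10^-0.06) = 0.02102
DIC = [CO2*]/α₀ = 2.861×10^-5 / 0.02102 = 1.361 mmol/kg
[CO3²⁻] = α₂·DIC; α₂ = 0.01831, so [CO3²⁻] = 0.01831 × 1.361 = 0.0249 mmol/kg

[CO3²⁻] = 0.0249 mmol/kg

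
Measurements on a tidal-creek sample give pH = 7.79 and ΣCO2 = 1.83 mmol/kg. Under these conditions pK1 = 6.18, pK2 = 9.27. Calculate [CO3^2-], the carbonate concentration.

[CO3²⁻] = 0.0573 mmol/kg

α₂ = 1 / (1 + [H⁺]/K2 + [H⁺]²/(K1K2)) = 1 / (1 + 10^+1.48 + 10^-0.13)
   = 1 / (1 + 30.200 + 0.74131) = 1/31.941 = 0.03131
[CO3²⁻] = α₂ × DIC = 0.03131 × 1.83 = 0.0573 mmol/kg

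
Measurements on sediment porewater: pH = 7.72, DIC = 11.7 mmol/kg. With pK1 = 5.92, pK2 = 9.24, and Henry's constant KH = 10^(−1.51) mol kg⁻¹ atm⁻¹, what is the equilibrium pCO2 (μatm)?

α₀ = 1 / (1 + K1/[H⁺] + K1K2/[H⁺]²) = 1 / (1 + 10^+1.80 + 10^+0.28)
   = 1 / (1 + 63.096 + 1.9055) = 1/66.001 = 0.01515
[CO2*] = α₀ × DIC = 0.01515 × 11.7 = 0.1773 mmol/kg
pCO2 = [CO2*]/KH = 1.773×10^-4 / 3.090×10^-2 = 5740 μatm

pCO2 = 5740 μatm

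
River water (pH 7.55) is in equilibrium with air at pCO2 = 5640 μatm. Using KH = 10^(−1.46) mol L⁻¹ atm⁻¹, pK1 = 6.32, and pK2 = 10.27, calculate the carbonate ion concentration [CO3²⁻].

[CO3²⁻] = 6.33 μmol/L

[CO2*] = KH · pCO2 = 10^(−1.46) × 5640×10^-6 = 1.956×10^-4 mol/L
α₀ = 1/(1 + K1/[H⁺] + K1K2/[H⁺]²) = 1/(1 + 10^+1.23 + 10^-1.49) = 0.05551
DIC = [CO2*]/α₀ = 1.956×10^-4 / 0.05551 = 3.523 mmol/L
[CO3²⁻] = α₂·DIC; α₂ = 0.001796, so [CO3²⁻] = 0.001796 × 3.523 = 0.00633 mmol/L = 6.33 μmol/L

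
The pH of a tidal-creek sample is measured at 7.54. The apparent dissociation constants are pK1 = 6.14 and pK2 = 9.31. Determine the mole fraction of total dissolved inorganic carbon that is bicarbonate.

α₁ = 1 / (1 + [H⁺]/K1 + K2/[H⁺]) = 1 / (1 + 10^-1.40 + 10^-1.77)
   = 1 / (1 + 0.039811 + 0.016982) = 1/1.0568 = 0.9463

α₁ = 0.946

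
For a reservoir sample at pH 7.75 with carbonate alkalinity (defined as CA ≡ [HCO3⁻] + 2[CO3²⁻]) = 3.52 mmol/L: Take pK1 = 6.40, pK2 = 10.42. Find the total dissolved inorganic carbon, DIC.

DIC = 3.67 mmol/L

CA = [HCO3⁻] + 2[CO3²⁻] = (α₁ + 2α₂)·DIC
At pH 7.75: [H⁺]/K1 = 10^-1.35 = 0.044668, K2/[H⁺] = 10^-2.67 = 0.0021380
α₁ = 1/(1 + 0.044668 + 0.0021380) = 1/1.0468 = 0.9553; α₂ = α₁·K2/[H⁺] = 0.002042
α₁ + 2α₂ = 0.9594
DIC = CA / (α₁ + 2α₂) = 3.52 / 0.9594 = 3.67 mmol/L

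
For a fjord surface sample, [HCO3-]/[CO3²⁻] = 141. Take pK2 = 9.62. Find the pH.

pH = 7.47

From K2 = [H⁺][CO3²⁻]/[HCO3-]:  pH = pK2 − log₁₀([HCO3-]/[CO3²⁻])
log₁₀(141) = +2.149
pH = 9.62 − (+2.149) = 7.47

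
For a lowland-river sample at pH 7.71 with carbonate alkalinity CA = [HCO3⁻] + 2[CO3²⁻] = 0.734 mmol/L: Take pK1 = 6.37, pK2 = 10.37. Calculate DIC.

CA = [HCO3⁻] + 2[CO3²⁻] = (α₁ + 2α₂)·DIC
At pH 7.71: [H⁺]/K1 = 10^-1.34 = 0.045709, K2/[H⁺] = 10^-2.66 = 0.0021878
α₁ = 1/(1 + 0.045709 + 0.0021878) = 1/1.0479 = 0.9543; α₂ = α₁·K2/[H⁺] = 0.002088
α₁ + 2α₂ = 0.9585
DIC = CA / (α₁ + 2α₂) = 0.734 / 0.9585 = 0.766 mmol/L

DIC = 0.766 mmol/L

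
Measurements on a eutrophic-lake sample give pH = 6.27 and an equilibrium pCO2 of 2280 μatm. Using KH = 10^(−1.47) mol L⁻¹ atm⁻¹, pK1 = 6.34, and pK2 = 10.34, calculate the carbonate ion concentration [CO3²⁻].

[CO3²⁻] = 0.00560 μmol/L

[CO2*] = KH · pCO2 = 10^(−1.47) × 2280×10^-6 = 7.726×10^-5 mol/L
α₀ = 1/(1 + K1/[H⁺] + K1K2/[H⁺]²) = 1/(1 + 10^-0.07 + 10^-4.14) = 0.5402
DIC = [CO2*]/α₀ = 7.726×10^-5 / 0.5402 = 0.1430 mmol/L
[CO3²⁻] = α₂·DIC; α₂ = 3.913×10^-5, so [CO3²⁻] = 3.913×10^-5 × 0.1430 = 5.60×10^-6 mmol/L = 0.00560 μmol/L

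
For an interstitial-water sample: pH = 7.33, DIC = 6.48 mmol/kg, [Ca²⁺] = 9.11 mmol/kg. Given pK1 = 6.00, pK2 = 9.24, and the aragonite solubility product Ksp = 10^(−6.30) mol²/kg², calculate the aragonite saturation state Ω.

Ω = 1.37

α₂ = 1 / (1 + [H⁺]/K2 + [H⁺]²/(K1K2)) = 1 / (1 + 10^+1.91 + 10^+0.58)
   = 1 / (1 + 81.283 + 3.8019) = 1/86.085 = 0.01162
[CO3²⁻] = α₂ × DIC = 0.01162 × 6.48 = 0.07527 mmol/kg
Ksp = 10^(−6.30) = 5.012×10^-7
Ω = [Ca²⁺][CO3²⁻]/Ksp = (9.11×10^-3)(7.527×10^-5) / 5.012×10^-7 = 1.37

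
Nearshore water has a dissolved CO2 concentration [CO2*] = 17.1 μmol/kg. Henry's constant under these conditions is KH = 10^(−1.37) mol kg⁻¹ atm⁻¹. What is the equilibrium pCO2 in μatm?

KH = 10^(−1.37) = 4.266×10^-2 mol kg⁻¹ atm⁻¹
pCO2 = [CO2*]/KH = 17.1×10^-6 / 4.266×10^-2 = 4.01×10^-4 atm = 401 μatm

pCO2 = 401 μatm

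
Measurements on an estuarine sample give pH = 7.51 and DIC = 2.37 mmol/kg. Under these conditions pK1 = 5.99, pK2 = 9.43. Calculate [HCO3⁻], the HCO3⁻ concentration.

[HCO3⁻] = 2.27 mmol/kg

α₁ = 1 / (1 + [H⁺]/K1 + K2/[H⁺]) = 1 / (1 + 10^-1.52 + 10^-1.92)
   = 1 / (1 + 0.030200 + 0.012023) = 1/1.0422 = 0.9595
[HCO3⁻] = α₁ × DIC = 0.9595 × 2.37 = 2.27 mmol/kg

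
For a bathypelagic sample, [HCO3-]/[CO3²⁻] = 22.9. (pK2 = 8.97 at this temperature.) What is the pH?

From K2 = [H⁺][CO3²⁻]/[HCO3-]:  pH = pK2 − log₁₀([HCO3-]/[CO3²⁻])
log₁₀(22.9) = +1.360
pH = 8.97 − (+1.360) = 7.61

pH = 7.61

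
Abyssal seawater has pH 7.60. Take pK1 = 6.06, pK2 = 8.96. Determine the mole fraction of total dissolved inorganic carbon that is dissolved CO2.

α₀ = 1 / (1 + K1/[H⁺] + K1K2/[H⁺]²) = 1 / (1 + 10^+1.54 + 10^+0.18)
   = 1 / (1 + 34.674 + 1.5136) = 1/37.187 = 0.02689

α₀ = 0.0269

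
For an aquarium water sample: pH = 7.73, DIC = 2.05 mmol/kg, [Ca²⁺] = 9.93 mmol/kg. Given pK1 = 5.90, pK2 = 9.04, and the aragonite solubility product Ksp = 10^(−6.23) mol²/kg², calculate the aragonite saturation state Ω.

Ω = 1.59

α₂ = 1 / (1 + [H⁺]/K2 + [H⁺]²/(K1K2)) = 1 / (1 + 10^+1.31 + 10^-0.52)
   = 1 / (1 + 20.417 + 0.30200) = 1/21.719 = 0.04604
[CO3²⁻] = α₂ × DIC = 0.04604 × 2.05 = 0.09439 mmol/kg
Ksp = 10^(−6.23) = 5.888×10^-7
Ω = [Ca²⁺][CO3²⁻]/Ksp = (9.93×10^-3)(9.439×10^-5) / 5.888×10^-7 = 1.59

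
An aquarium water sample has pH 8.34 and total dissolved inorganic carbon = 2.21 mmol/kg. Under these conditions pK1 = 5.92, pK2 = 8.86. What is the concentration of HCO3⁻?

α₁ = 1 / (1 + [H⁺]/K1 + K2/[H⁺]) = 1 / (1 + 10^-2.42 + 10^-0.52)
   = 1 / (1 + 0.0038019 + 0.30200) = 1/1.3058 = 0.7658
[HCO3⁻] = α₁ × DIC = 0.7658 × 2.21 = 1.69 mmol/kg

[HCO3⁻] = 1.69 mmol/kg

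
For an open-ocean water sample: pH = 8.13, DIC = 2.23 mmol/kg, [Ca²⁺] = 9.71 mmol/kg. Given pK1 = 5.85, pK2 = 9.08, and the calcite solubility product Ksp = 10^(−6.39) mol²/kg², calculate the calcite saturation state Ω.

α₂ = 1 / (1 + [H⁺]/K2 + [H⁺]²/(K1K2)) = 1 / (1 + 10^+0.95 + 10^-1.33)
   = 1 / (1 + 8.9125 + 0.046774) = 1/9.9593 = 0.1004
[CO3²⁻] = α₂ × DIC = 0.1004 × 2.23 = 0.2239 mmol/kg
Ksp = 10^(−6.39) = 4.074×10^-7
Ω = [Ca²⁺][CO3²⁻]/Ksp = (9.71×10^-3)(2.239×10^-4) / 4.074×10^-7 = 5.34

Ω = 5.34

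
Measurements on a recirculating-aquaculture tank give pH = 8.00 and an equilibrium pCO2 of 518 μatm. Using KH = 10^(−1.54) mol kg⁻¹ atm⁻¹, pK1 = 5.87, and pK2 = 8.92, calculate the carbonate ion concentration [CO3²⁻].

[CO3²⁻] = 0.242 mmol/kg

[CO2*] = KH · pCO2 = 10^(−1.54) × 518×10^-6 = 1.494×10^-5 mol/kg
α₀ = 1/(1 + K1/[H⁺] + K1K2/[H⁺]²) = 1/(1 + 10^+2.13 + 10^+1.21) = 0.006574
DIC = [CO2*]/α₀ = 1.494×10^-5 / 0.006574 = 2.272 mmol/kg
[CO3²⁻] = α₂·DIC; α₂ = 0.1066, so [CO3²⁻] = 0.1066 × 2.272 = 0.242 mmol/kg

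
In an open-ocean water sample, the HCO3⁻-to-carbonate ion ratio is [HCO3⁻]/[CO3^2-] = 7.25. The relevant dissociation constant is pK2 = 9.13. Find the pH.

pH = 8.27

From K2 = [H⁺][CO3^2-]/[HCO3⁻]:  pH = pK2 − log₁₀([HCO3⁻]/[CO3^2-])
log₁₀(7.25) = +0.860
pH = 9.13 − (+0.860) = 8.27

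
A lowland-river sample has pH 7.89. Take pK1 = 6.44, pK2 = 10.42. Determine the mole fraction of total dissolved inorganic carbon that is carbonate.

α₂ = 1 / (1 + [H⁺]/K2 + [H⁺]²/(K1K2)) = 1 / (1 + 10^+2.53 + 10^+1.08)
   = 1 / (1 + 338.84 + 12.023) = 1/351.87 = 0.002842

α₂ = 0.00284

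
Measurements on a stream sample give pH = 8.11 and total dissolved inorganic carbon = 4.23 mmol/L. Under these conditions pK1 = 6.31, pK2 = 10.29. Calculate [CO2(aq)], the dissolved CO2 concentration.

[CO2*] = 0.0656 mmol/L

α₀ = 1 / (1 + K1/[H⁺] + K1K2/[H⁺]²) = 1 / (1 + 10^+1.80 + 10^-0.38)
   = 1 / (1 + 63.096 + 0.41687) = 1/64.513 = 0.01550
[CO2*] = α₀ × DIC = 0.01550 × 4.23 = 0.0656 mmol/L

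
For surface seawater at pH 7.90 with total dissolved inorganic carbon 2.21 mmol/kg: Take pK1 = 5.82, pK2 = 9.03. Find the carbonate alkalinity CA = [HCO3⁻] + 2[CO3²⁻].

CA = [HCO3⁻] + 2[CO3²⁻] = (α₁ + 2α₂)·DIC
At pH 7.90: [H⁺]/K1 = 10^-2.08 = 0.0083176, K2/[H⁺] = 10^-1.13 = 0.074131
α₁ = 1/(1 + 0.0083176 + 0.074131) = 1/1.0824 = 0.9238; α₂ = α₁·K2/[H⁺] = 0.06848
α₁ + 2α₂ = 1.0608
CA = 1.0608 × 2.21 = 2.34 mmol/kg

CA = 2.34 mmol/kg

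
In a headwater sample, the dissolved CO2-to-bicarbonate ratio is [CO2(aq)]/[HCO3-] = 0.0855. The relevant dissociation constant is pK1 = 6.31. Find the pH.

pH = 7.38

From K1 = [H⁺][HCO3-]/[CO2(aq)]:  pH = pK1 − log₁₀([CO2(aq)]/[HCO3-])
log₁₀(0.0855) = -1.068
pH = 6.31 − (-1.068) = 7.38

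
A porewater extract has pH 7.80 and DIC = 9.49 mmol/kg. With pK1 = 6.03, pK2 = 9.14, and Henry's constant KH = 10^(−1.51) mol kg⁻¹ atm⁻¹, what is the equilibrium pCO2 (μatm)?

α₀ = 1 / (1 + K1/[H⁺] + K1K2/[H⁺]²) = 1 / (1 + 10^+1.77 + 10^+0.43)
   = 1 / (1 + 58.884 + 2.6915) = 1/62.576 = 0.01598
[CO2*] = α₀ × DIC = 0.01598 × 9.49 = 0.1517 mmol/kg
pCO2 = [CO2*]/KH = 1.517×10^-4 / 3.090×10^-2 = 4910 μatm

pCO2 = 4910 μatm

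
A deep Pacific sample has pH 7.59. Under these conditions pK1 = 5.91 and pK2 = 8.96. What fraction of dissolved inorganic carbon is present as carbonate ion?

α₂ = 0.0401

α₂ = 1 / (1 + [H⁺]/K2 + [H⁺]²/(K1K2)) = 1 / (1 + 10^+1.37 + 10^-0.31)
   = 1 / (1 + 23.442 + 0.48978) = 1/24.932 = 0.04011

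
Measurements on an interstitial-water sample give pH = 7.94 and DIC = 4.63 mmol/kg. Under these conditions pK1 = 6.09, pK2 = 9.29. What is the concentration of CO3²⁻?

α₂ = 1 / (1 + [H⁺]/K2 + [H⁺]²/(K1K2)) = 1 / (1 + 10^+1.35 + 10^-0.50)
   = 1 / (1 + 22.387 + 0.31623) = 1/23.703 = 0.04219
[CO3²⁻] = α₂ × DIC = 0.04219 × 4.63 = 0.195 mmol/kg

[CO3²⁻] = 0.195 mmol/kg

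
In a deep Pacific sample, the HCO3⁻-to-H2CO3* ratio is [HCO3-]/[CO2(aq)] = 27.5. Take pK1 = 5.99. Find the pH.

From K1 = [H⁺][HCO3-]/[CO2(aq)]:  pH = pK1 + log₁₀([HCO3-]/[CO2(aq)])
log₁₀(27.5) = +1.439
pH = 5.99 + (+1.439) = 7.43

pH = 7.43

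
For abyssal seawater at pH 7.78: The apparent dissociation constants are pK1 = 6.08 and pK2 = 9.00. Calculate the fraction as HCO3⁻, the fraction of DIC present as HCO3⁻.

α₁ = 1 / (1 + [H⁺]/K1 + K2/[H⁺]) = 1 / (1 + 10^-1.70 + 10^-1.22)
   = 1 / (1 + 0.019953 + 0.060256) = 1/1.0802 = 0.9257

α₁ = 0.926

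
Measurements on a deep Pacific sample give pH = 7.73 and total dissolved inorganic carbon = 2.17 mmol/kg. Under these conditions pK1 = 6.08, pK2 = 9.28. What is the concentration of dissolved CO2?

[CO2*] = 0.0462 mmol/kg

α₀ = 1 / (1 + K1/[H⁺] + K1K2/[H⁺]²) = 1 / (1 + 10^+1.65 + 10^+0.10)
   = 1 / (1 + 44.668 + 1.2589) = 1/46.927 = 0.02131
[CO2*] = α₀ × DIC = 0.02131 × 2.17 = 0.0462 mmol/kg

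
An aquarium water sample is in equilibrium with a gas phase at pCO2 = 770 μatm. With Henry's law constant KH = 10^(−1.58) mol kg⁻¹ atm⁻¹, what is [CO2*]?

[CO2*] = 20.3 μmol/kg

KH = 10^(−1.58) = 2.630×10^-2 mol kg⁻¹ atm⁻¹
[CO2*] = KH · pCO2 = 2.630×10^-2 × 770×10^-6 atm = 2.03×10^-5 mol/kg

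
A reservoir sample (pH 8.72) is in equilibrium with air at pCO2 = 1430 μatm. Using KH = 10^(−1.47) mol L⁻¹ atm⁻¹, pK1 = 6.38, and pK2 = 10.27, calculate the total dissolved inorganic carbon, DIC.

DIC = 10.9 mmol/L

[CO2*] = KH · pCO2 = 10^(−1.47) × 1430×10^-6 = 4.845×10^-5 mol/L
α₀ = 1/(1 + K1/[H⁺] + K1K2/[H⁺]²) = 1/(1 + 10^+2.34 + 10^+0.79) = 0.004426
DIC = [CO2*]/α₀ = 4.845×10^-5 / 0.004426 = 10.9 mmol/L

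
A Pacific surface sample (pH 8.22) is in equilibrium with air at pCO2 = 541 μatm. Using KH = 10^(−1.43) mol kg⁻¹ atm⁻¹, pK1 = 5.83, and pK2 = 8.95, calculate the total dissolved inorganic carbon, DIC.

[CO2*] = KH · pCO2 = 10^(−1.43) × 541×10^-6 = 2.010×10^-5 mol/kg
α₀ = 1/(1 + K1/[H⁺] + K1K2/[H⁺]²) = 1/(1 + 10^+2.39 + 10^+1.66) = 0.003423
DIC = [CO2*]/α₀ = 2.010×10^-5 / 0.003423 = 5.87 mmol/kg

DIC = 5.87 mmol/kg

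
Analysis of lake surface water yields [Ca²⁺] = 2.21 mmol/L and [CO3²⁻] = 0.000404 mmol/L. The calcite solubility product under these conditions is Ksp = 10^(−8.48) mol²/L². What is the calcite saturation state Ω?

Ω = 0.270

Ksp = 10^(−8.48) = 3.311×10^-9
Ω = [Ca²⁺][CO3²⁻]/Ksp = (2.21×10^-3)(0.000404×10^-3) / 3.311×10^-9 = 0.270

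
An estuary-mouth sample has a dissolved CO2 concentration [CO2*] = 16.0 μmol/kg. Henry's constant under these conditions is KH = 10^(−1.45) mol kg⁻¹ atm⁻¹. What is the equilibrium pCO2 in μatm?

pCO2 = 451 μatm

KH = 10^(−1.45) = 3.548×10^-2 mol kg⁻¹ atm⁻¹
pCO2 = [CO2*]/KH = 16.0×10^-6 / 3.548×10^-2 = 4.51×10^-4 atm = 451 μatm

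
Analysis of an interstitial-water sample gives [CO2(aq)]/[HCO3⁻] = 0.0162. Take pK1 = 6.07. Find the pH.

pH = 7.86

From K1 = [H⁺][HCO3⁻]/[CO2(aq)]:  pH = pK1 − log₁₀([CO2(aq)]/[HCO3⁻])
log₁₀(0.0162) = -1.790
pH = 6.07 − (-1.790) = 7.86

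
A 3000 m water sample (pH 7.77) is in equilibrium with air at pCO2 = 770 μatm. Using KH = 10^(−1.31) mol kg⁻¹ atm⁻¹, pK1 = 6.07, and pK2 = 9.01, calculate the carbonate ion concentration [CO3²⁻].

[CO2*] = KH · pCO2 = 10^(−1.31) × 770×10^-6 = 3.771×10^-5 mol/kg
α₀ = 1/(1 + K1/[H⁺] + K1K2/[H⁺]²) = 1/(1 + 10^+1.70 + 10^+0.46) = 0.01852
DIC = [CO2*]/α₀ = 3.771×10^-5 / 0.01852 = 2.037 mmol/kg
[CO3²⁻] = α₂·DIC; α₂ = 0.05341, so [CO3²⁻] = 0.05341 × 2.037 = 0.109 mmol/kg

[CO3²⁻] = 0.109 mmol/kg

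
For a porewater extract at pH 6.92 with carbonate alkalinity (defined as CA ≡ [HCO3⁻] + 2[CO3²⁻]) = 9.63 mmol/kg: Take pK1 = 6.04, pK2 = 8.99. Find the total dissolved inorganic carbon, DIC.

CA = [HCO3⁻] + 2[CO3²⁻] = (α₁ + 2α₂)·DIC
At pH 6.92: [H⁺]/K1 = 10^-0.88 = 0.13183, K2/[H⁺] = 10^-2.07 = 0.0085114
α₁ = 1/(1 + 0.13183 + 0.0085114) = 1/1.1403 = 0.8769; α₂ = α₁·K2/[H⁺] = 0.007464
α₁ + 2α₂ = 0.8919
DIC = CA / (α₁ + 2α₂) = 9.63 / 0.8919 = 10.8 mmol/kg

DIC = 10.8 mmol/kg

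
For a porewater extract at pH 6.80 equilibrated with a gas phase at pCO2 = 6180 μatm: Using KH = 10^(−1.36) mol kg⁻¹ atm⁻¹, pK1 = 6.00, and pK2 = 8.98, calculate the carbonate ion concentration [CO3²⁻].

[CO3²⁻] = 11.2 μmol/kg

[CO2*] = KH · pCO2 = 10^(−1.36) × 6180×10^-6 = 2.698×10^-4 mol/kg
α₀ = 1/(1 + K1/[H⁺] + K1K2/[H⁺]²) = 1/(1 + 10^+0.80 + 10^-1.38) = 0.1360
DIC = [CO2*]/α₀ = 2.698×10^-4 / 0.1360 = 1.983 mmol/kg
[CO3²⁻] = α₂·DIC; α₂ = 0.005671, so [CO3²⁻] = 0.005671 × 1.983 = 0.0112 mmol/kg = 11.2 μmol/kg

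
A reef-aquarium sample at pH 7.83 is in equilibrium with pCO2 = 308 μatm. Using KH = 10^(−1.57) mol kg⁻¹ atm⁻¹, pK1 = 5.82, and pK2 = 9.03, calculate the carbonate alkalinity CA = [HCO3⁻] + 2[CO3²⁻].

[CO2*] = KH · pCO2 = 10^(−1.57) × 308×10^-6 = 8.290×10^-6 mol/kg
α₀ = 1/(1 + K1/[H⁺] + K1K2/[H⁺]²) = 1/(1 + 10^+2.01 + 10^+0.81) = 0.009109
DIC = [CO2*]/α₀ = 8.290×10^-6 / 0.009109 = 0.9101 mmol/kg
CA = (α₁ + 2α₂)·DIC = (0.9321 + 2×0.05881) × 0.9101 = 0.955 mmol/kg

CA = 0.955 mmol/kg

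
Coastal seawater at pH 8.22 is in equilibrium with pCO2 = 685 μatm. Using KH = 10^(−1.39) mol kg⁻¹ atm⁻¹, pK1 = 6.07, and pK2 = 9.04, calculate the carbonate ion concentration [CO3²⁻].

[CO2*] = KH · pCO2 = 10^(−1.39) × 685×10^-6 = 2.791×10^-5 mol/kg
α₀ = 1/(1 + K1/[H⁺] + K1K2/[H⁺]²) = 1/(1 + 10^+2.15 + 10^+1.33) = 0.006111
DIC = [CO2*]/α₀ = 2.791×10^-5 / 0.006111 = 4.566 mmol/kg
[CO3²⁻] = α₂·DIC; α₂ = 0.1307, so [CO3²⁻] = 0.1307 × 4.566 = 0.597 mmol/kg

[CO3²⁻] = 0.597 mmol/kg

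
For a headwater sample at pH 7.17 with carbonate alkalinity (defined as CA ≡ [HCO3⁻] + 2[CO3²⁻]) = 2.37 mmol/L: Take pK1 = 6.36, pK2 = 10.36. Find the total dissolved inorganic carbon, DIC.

CA = [HCO3⁻] + 2[CO3²⁻] = (α₁ + 2α₂)·DIC
At pH 7.17: [H⁺]/K1 = 10^-0.81 = 0.15488, K2/[H⁺] = 10^-3.19 = 0.00064565
α₁ = 1/(1 + 0.15488 + 0.00064565) = 1/1.1555 = 0.8654; α₂ = α₁·K2/[H⁺] = 0.0005588
α₁ + 2α₂ = 0.8665
DIC = CA / (α₁ + 2α₂) = 2.37 / 0.8665 = 2.74 mmol/L

DIC = 2.74 mmol/L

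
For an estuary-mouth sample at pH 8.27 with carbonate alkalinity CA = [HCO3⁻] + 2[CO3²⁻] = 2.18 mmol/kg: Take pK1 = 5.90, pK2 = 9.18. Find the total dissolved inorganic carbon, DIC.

DIC = 1.97 mmol/kg

CA = [HCO3⁻] + 2[CO3²⁻] = (α₁ + 2α₂)·DIC
At pH 8.27: [H⁺]/K1 = 10^-2.37 = 0.0042658, K2/[H⁺] = 10^-0.91 = 0.12303
α₁ = 1/(1 + 0.0042658 + 0.12303) = 1/1.1273 = 0.8871; α₂ = α₁·K2/[H⁺] = 0.1091
α₁ + 2α₂ = 1.1054
DIC = CA / (α₁ + 2α₂) = 2.18 / 1.1054 = 1.97 mmol/kg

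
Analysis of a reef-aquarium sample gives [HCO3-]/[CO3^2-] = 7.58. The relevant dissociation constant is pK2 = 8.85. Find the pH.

pH = 7.97

From K2 = [H⁺][CO3^2-]/[HCO3-]:  pH = pK2 − log₁₀([HCO3-]/[CO3^2-])
log₁₀(7.58) = +0.880
pH = 8.85 − (+0.880) = 7.97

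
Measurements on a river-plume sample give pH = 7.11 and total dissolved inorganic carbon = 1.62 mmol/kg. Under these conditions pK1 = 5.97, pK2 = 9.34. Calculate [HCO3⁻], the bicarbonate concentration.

α₁ = 1 / (1 + [H⁺]/K1 + K2/[H⁺]) = 1 / (1 + 10^-1.14 + 10^-2.23)
   = 1 / (1 + 0.072444 + 0.0058884) = 1/1.0783 = 0.9274
[HCO3⁻] = α₁ × DIC = 0.9274 × 1.62 = 1.50 mmol/kg

[HCO3⁻] = 1.50 mmol/kg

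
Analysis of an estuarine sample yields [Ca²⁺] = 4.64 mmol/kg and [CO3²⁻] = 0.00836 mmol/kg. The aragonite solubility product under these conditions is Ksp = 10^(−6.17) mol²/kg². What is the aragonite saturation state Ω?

Ω = 0.0574

Ksp = 10^(−6.17) = 6.761×10^-7
Ω = [Ca²⁺][CO3²⁻]/Ksp = (4.64×10^-3)(0.00836×10^-3) / 6.761×10^-7 = 0.0574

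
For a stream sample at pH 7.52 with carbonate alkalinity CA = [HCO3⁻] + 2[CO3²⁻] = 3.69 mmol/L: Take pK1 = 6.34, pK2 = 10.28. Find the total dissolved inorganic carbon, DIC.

DIC = 3.93 mmol/L

CA = [HCO3⁻] + 2[CO3²⁻] = (α₁ + 2α₂)·DIC
At pH 7.52: [H⁺]/K1 = 10^-1.18 = 0.066069, K2/[H⁺] = 10^-2.76 = 0.0017378
α₁ = 1/(1 + 0.066069 + 0.0017378) = 1/1.0678 = 0.9365; α₂ = α₁·K2/[H⁺] = 0.001627
α₁ + 2α₂ = 0.9398
DIC = CA / (α₁ + 2α₂) = 3.69 / 0.9398 = 3.93 mmol/L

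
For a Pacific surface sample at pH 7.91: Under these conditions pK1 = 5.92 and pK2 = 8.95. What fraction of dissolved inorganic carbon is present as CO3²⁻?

α₂ = 1 / (1 + [H⁺]/K2 + [H⁺]²/(K1K2)) = 1 / (1 + 10^+1.04 + 10^-0.95)
   = 1 / (1 + 10.965 + 0.11220) = 1/12.077 = 0.08280

α₂ = 0.0828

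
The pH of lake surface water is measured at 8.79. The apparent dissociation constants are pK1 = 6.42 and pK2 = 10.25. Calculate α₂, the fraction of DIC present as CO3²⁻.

α₂ = 0.0334

α₂ = 1 / (1 + [H⁺]/K2 + [H⁺]²/(K1K2)) = 1 / (1 + 10^+1.46 + 10^-0.91)
   = 1 / (1 + 28.840 + 0.12303) = 1/29.963 = 0.03337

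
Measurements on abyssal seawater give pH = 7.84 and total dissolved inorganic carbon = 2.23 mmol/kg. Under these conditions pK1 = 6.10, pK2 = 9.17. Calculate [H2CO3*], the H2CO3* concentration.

α₀ = 1 / (1 + K1/[H⁺] + K1K2/[H⁺]²) = 1 / (1 + 10^+1.74 + 10^+0.41)
   = 1 / (1 + 54.954 + 2.5704) = 1/58.524 = 0.01709
[CO2*] = α₀ × DIC = 0.01709 × 2.23 = 0.0381 mmol/kg

[CO2*] = 0.0381 mmol/kg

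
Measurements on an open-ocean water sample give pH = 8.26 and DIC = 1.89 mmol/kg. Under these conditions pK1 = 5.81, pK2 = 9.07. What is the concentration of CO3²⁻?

[CO3²⁻] = 0.253 mmol/kg

α₂ = 1 / (1 + [H⁺]/K2 + [H⁺]²/(K1K2)) = 1 / (1 + 10^+0.81 + 10^-1.64)
   = 1 / (1 + 6.4565 + 0.022909) = 1/7.4795 = 0.1337
[CO3²⁻] = α₂ × DIC = 0.1337 × 1.89 = 0.253 mmol/kg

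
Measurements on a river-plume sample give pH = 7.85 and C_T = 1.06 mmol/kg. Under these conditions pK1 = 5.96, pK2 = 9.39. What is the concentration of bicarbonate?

[HCO3⁻] = 1.02 mmol/kg

α₁ = 1 / (1 + [H⁺]/K1 + K2/[H⁺]) = 1 / (1 + 10^-1.89 + 10^-1.54)
   = 1 / (1 + 0.012882 + 0.028840) = 1/1.0417 = 0.9599
[HCO3⁻] = α₁ × DIC = 0.9599 × 1.06 = 1.02 mmol/kg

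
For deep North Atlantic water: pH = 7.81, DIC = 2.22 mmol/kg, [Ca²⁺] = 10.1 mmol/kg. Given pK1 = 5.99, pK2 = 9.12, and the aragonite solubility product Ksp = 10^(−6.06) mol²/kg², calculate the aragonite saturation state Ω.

α₂ = 1 / (1 + [H⁺]/K2 + [H⁺]²/(K1K2)) = 1 / (1 + 10^+1.31 + 10^-0.51)
   = 1 / (1 + 20.417 + 0.30903) = 1/21.726 = 0.04603
[CO3²⁻] = α₂ × DIC = 0.04603 × 2.22 = 0.1022 mmol/kg
Ksp = 10^(−6.06) = 8.710×10^-7
Ω = [Ca²⁺][CO3²⁻]/Ksp = (10.1×10^-3)(1.022×10^-4) / 8.710×10^-7 = 1.18

Ω = 1.18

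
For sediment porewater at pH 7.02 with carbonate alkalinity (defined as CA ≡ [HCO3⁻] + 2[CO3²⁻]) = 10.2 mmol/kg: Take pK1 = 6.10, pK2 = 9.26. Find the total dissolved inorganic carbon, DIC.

CA = [HCO3⁻] + 2[CO3²⁻] = (α₁ + 2α₂)·DIC
At pH 7.02: [H⁺]/K1 = 10^-0.92 = 0.12023, K2/[H⁺] = 10^-2.24 = 0.0057544
α₁ = 1/(1 + 0.12023 + 0.0057544) = 1/1.1260 = 0.8881; α₂ = α₁·K2/[H⁺] = 0.005111
α₁ + 2α₂ = 0.8983
DIC = CA / (α₁ + 2α₂) = 10.2 / 0.8983 = 11.4 mmol/kg

DIC = 11.4 mmol/kg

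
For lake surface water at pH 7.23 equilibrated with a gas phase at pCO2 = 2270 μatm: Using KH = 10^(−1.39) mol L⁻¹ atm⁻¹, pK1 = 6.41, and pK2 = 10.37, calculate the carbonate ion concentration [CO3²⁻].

[CO3²⁻] = 0.443 μmol/L

[CO2*] = KH · pCO2 = 10^(−1.39) × 2270×10^-6 = 9.248×10^-5 mol/L
α₀ = 1/(1 + K1/[H⁺] + K1K2/[H⁺]²) = 1/(1 + 10^+0.82 + 10^-2.32) = 0.1314
DIC = [CO2*]/α₀ = 9.248×10^-5 / 0.1314 = 0.7039 mmol/L
[CO3²⁻] = α₂·DIC; α₂ = 0.0006288, so [CO3²⁻] = 0.0006288 × 0.7039 = 0.000443 mmol/L = 0.443 μmol/L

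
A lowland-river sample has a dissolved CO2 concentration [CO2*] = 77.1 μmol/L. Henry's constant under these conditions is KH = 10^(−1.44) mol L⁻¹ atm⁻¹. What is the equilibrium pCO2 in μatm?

pCO2 = 2120 μatm

KH = 10^(−1.44) = 3.631×10^-2 mol L⁻¹ atm⁻¹
pCO2 = [CO2*]/KH = 77.1×10^-6 / 3.631×10^-2 = 2.12×10^-3 atm = 2120 μatm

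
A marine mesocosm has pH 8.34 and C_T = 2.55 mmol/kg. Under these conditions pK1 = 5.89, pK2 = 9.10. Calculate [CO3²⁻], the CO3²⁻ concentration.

[CO3²⁻] = 0.376 mmol/kg

α₂ = 1 / (1 + [H⁺]/K2 + [H⁺]²/(K1K2)) = 1 / (1 + 10^+0.76 + 10^-1.69)
   = 1 / (1 + 5.7544 + 0.020417) = 1/6.7748 = 0.1476
[CO3²⁻] = α₂ × DIC = 0.1476 × 2.55 = 0.376 mmol/kg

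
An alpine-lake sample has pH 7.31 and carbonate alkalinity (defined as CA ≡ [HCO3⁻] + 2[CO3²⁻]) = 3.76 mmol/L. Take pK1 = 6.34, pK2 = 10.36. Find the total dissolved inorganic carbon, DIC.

DIC = 4.16 mmol/L

CA = [HCO3⁻] + 2[CO3²⁻] = (α₁ + 2α₂)·DIC
At pH 7.31: [H⁺]/K1 = 10^-0.97 = 0.10715, K2/[H⁺] = 10^-3.05 = 0.00089125
α₁ = 1/(1 + 0.10715 + 0.00089125) = 1/1.1080 = 0.9025; α₂ = α₁·K2/[H⁺] = 0.0008043
α₁ + 2α₂ = 0.9041
DIC = CA / (α₁ + 2α₂) = 3.76 / 0.9041 = 4.16 mmol/L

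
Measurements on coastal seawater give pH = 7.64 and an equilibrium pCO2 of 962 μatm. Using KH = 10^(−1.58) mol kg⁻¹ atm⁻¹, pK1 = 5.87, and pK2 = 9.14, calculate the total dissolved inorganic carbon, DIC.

[CO2*] = KH · pCO2 = 10^(−1.58) × 962×10^-6 = 2.530×10^-5 mol/kg
α₀ = 1/(1 + K1/[H⁺] + K1K2/[H⁺]²) = 1/(1 + 10^+1.77 + 10^+0.27) = 0.01620
DIC = [CO2*]/α₀ = 2.530×10^-5 / 0.01620 = 1.56 mmol/kg

DIC = 1.56 mmol/kg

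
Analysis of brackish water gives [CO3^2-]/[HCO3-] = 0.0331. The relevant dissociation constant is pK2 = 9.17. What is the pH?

From K2 = [H⁺][CO3^2-]/[HCO3-]:  pH = pK2 + log₁₀([CO3^2-]/[HCO3-])
log₁₀(0.0331) = -1.480
pH = 9.17 + (-1.480) = 7.69

pH = 7.69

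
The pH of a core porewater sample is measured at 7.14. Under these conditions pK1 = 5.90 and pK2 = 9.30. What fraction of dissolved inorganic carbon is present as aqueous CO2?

α₀ = 1 / (1 + K1/[H⁺] + K1K2/[H⁺]²) = 1 / (1 + 10^+1.24 + 10^-0.92)
   = 1 / (1 + 17.378 + 0.12023) = 1/18.498 = 0.05406

α₀ = 0.0541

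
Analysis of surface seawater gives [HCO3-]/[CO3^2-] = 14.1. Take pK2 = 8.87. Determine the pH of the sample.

pH = 7.72

From K2 = [H⁺][CO3^2-]/[HCO3-]:  pH = pK2 − log₁₀([HCO3-]/[CO3^2-])
log₁₀(14.1) = +1.149
pH = 8.87 − (+1.149) = 7.72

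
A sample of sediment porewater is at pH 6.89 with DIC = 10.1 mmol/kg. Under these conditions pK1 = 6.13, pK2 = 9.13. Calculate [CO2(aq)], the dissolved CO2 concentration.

[CO2*] = 1.49 mmol/kg

α₀ = 1 / (1 + K1/[H⁺] + K1K2/[H⁺]²) = 1 / (1 + 10^+0.76 + 10^-1.48)
   = 1 / (1 + 5.7544 + 0.033113) = 1/6.7875 = 0.1473
[CO2*] = α₀ × DIC = 0.1473 × 10.1 = 1.49 mmol/kg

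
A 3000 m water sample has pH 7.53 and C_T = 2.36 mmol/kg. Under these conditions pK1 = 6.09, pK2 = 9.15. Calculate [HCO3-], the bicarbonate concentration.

α₁ = 1 / (1 + [H⁺]/K1 + K2/[H⁺]) = 1 / (1 + 10^-1.44 + 10^-1.62)
   = 1 / (1 + 0.036308 + 0.023988) = 1/1.0603 = 0.9431
[HCO3⁻] = α₁ × DIC = 0.9431 × 2.36 = 2.23 mmol/kg

[HCO3⁻] = 2.23 mmol/kg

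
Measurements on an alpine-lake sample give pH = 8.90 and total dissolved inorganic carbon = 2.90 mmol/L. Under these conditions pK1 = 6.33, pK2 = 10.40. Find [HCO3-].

α₁ = 1 / (1 + [H⁺]/K1 + K2/[H⁺]) = 1 / (1 + 10^-2.57 + 10^-1.50)
   = 1 / (1 + 0.0026915 + 0.031623) = 1/1.0343 = 0.9668
[HCO3⁻] = α₁ × DIC = 0.9668 × 2.90 = 2.80 mmol/L

[HCO3⁻] = 2.80 mmol/L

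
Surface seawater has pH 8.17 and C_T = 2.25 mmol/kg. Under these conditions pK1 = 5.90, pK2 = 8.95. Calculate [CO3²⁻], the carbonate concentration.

α₂ = 1 / (1 + [H⁺]/K2 + [H⁺]²/(K1K2)) = 1 / (1 + 10^+0.78 + 10^-1.49)
   = 1 / (1 + 6.0256 + 0.032359) = 1/7.0580 = 0.1417
[CO3²⁻] = α₂ × DIC = 0.1417 × 2.25 = 0.319 mmol/kg

[CO3²⁻] = 0.319 mmol/kg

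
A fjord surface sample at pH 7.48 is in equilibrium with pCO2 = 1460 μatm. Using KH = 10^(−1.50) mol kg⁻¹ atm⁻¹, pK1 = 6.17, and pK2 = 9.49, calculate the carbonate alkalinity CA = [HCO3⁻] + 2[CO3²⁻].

[CO2*] = KH · pCO2 = 10^(−1.50) × 1460×10^-6 = 4.617×10^-5 mol/kg
α₀ = 1/(1 + K1/[H⁺] + K1K2/[H⁺]²) = 1/(1 + 10^+1.31 + 10^-0.70) = 0.04626
DIC = [CO2*]/α₀ = 4.617×10^-5 / 0.04626 = 0.9980 mmol/kg
CA = (α₁ + 2α₂)·DIC = (0.9445 + 2×0.009230) × 0.9980 = 0.961 mmol/kg

CA = 0.961 mmol/kg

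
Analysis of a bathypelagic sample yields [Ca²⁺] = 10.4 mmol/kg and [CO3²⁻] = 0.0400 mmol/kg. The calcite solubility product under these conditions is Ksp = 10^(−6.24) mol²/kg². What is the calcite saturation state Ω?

Ksp = 10^(−6.24) = 5.754×10^-7
Ω = [Ca²⁺][CO3²⁻]/Ksp = (10.4×10^-3)(0.0400×10^-3) / 5.754×10^-7 = 0.723

Ω = 0.723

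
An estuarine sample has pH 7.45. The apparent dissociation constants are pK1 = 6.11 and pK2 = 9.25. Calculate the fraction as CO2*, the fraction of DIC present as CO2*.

α₀ = 1 / (1 + K1/[H⁺] + K1K2/[H⁺]²) = 1 / (1 + 10^+1.34 + 10^-0.46)
   = 1 / (1 + 21.878 + 0.34674) = 1/23.224 = 0.04306

α₀ = 0.0431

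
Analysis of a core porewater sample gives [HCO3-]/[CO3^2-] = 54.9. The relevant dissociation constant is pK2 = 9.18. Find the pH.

pH = 7.44

From K2 = [H⁺][CO3^2-]/[HCO3-]:  pH = pK2 − log₁₀([HCO3-]/[CO3^2-])
log₁₀(54.9) = +1.740
pH = 9.18 − (+1.740) = 7.44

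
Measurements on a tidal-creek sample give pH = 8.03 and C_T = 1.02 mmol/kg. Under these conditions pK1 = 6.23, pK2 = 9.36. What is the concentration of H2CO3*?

α₀ = 1 / (1 + K1/[H⁺] + K1K2/[H⁺]²) = 1 / (1 + 10^+1.80 + 10^+0.47)
   = 1 / (1 + 63.096 + 2.9512) = 1/67.047 = 0.01491
[CO2*] = α₀ × DIC = 0.01491 × 1.02 = 0.0152 mmol/kg = 15.2 μmol/kg

[CO2*] = 15.2 μmol/kg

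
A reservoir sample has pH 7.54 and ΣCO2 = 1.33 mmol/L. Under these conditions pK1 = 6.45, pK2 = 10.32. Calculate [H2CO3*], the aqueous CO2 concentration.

[CO2*] = 0.0998 mmol/L

α₀ = 1 / (1 + K1/[H⁺] + K1K2/[H⁺]²) = 1 / (1 + 10^+1.09 + 10^-1.69)
   = 1 / (1 + 12.303 + 0.020417) = 1/13.323 = 0.07506
[CO2*] = α₀ × DIC = 0.07506 × 1.33 = 0.0998 mmol/L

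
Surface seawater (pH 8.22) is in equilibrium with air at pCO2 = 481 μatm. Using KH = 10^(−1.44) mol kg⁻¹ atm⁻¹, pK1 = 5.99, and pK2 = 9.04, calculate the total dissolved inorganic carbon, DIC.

DIC = 3.43 mmol/kg

[CO2*] = KH · pCO2 = 10^(−1.44) × 481×10^-6 = 1.746×10^-5 mol/kg
α₀ = 1/(1 + K1/[H⁺] + K1K2/[H⁺]²) = 1/(1 + 10^+2.23 + 10^+1.41) = 0.005088
DIC = [CO2*]/α₀ = 1.746×10^-5 / 0.005088 = 3.43 mmol/kg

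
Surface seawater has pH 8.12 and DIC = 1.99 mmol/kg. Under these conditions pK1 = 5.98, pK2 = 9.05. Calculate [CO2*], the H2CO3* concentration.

[CO2*] = 12.8 μmol/kg

α₀ = 1 / (1 + K1/[H⁺] + K1K2/[H⁺]²) = 1 / (1 + 10^+2.14 + 10^+1.21)
   = 1 / (1 + 138.04 + 16.218) = 1/155.26 = 0.006441
[CO2*] = α₀ × DIC = 0.006441 × 1.99 = 0.0128 mmol/kg = 12.8 μmol/kg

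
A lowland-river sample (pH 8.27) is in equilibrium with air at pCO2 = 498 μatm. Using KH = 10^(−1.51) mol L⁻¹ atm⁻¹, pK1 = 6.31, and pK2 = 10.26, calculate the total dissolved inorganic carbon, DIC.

[CO2*] = KH · pCO2 = 10^(−1.51) × 498×10^-6 = 1.539×10^-5 mol/L
α₀ = 1/(1 + K1/[H⁺] + K1K2/[H⁺]²) = 1/(1 + 10^+1.96 + 10^-0.03) = 0.01074
DIC = [CO2*]/α₀ = 1.539×10^-5 / 0.01074 = 1.43 mmol/L

DIC = 1.43 mmol/L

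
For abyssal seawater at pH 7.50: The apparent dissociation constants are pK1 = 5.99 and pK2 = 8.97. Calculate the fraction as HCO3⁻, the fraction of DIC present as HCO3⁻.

α₁ = 0.939

α₁ = 1 / (1 + [H⁺]/K1 + K2/[H⁺]) = 1 / (1 + 10^-1.51 + 10^-1.47)
   = 1 / (1 + 0.030903 + 0.033884) = 1/1.0648 = 0.9392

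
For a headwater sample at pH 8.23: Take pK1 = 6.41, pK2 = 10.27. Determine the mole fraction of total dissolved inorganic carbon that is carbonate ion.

α₂ = 0.00890

α₂ = 1 / (1 + [H⁺]/K2 + [H⁺]²/(K1K2)) = 1 / (1 + 10^+2.04 + 10^+0.22)
   = 1 / (1 + 109.65 + 1.6596) = 1/112.31 = 0.008904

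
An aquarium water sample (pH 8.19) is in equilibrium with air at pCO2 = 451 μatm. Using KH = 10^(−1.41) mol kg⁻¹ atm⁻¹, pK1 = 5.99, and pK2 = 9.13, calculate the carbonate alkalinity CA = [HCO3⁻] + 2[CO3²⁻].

CA = 3.42 mmol/kg

[CO2*] = KH · pCO2 = 10^(−1.41) × 451×10^-6 = 1.755×10^-5 mol/kg
α₀ = 1/(1 + K1/[H⁺] + K1K2/[H⁺]²) = 1/(1 + 10^+2.20 + 10^+1.26) = 0.005628
DIC = [CO2*]/α₀ = 1.755×10^-5 / 0.005628 = 3.118 mmol/kg
CA = (α₁ + 2α₂)·DIC = (0.8920 + 2×0.1024) × 3.118 = 3.42 mmol/kg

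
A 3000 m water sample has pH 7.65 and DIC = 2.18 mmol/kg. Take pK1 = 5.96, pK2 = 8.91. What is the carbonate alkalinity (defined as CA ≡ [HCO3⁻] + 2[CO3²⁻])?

CA = [HCO3⁻] + 2[CO3²⁻] = (α₁ + 2α₂)·DIC
At pH 7.65: [H⁺]/K1 = 10^-1.69 = 0.020417, K2/[H⁺] = 10^-1.26 = 0.054954
α₁ = 1/(1 + 0.020417 + 0.054954) = 1/1.0754 = 0.9299; α₂ = α₁·K2/[H⁺] = 0.05110
α₁ + 2α₂ = 1.0321
CA = 1.0321 × 2.18 = 2.25 mmol/kg

CA = 2.25 mmol/kg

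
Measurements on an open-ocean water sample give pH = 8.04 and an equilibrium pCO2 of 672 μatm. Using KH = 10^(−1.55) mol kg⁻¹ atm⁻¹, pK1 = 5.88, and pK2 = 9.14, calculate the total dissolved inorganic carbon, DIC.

DIC = 2.97 mmol/kg

[CO2*] = KH · pCO2 = 10^(−1.55) × 672×10^-6 = 1.894×10^-5 mol/kg
α₀ = 1/(1 + K1/[H⁺] + K1K2/[H⁺]²) = 1/(1 + 10^+2.16 + 10^+1.06) = 0.006368
DIC = [CO2*]/α₀ = 1.894×10^-5 / 0.006368 = 2.97 mmol/kg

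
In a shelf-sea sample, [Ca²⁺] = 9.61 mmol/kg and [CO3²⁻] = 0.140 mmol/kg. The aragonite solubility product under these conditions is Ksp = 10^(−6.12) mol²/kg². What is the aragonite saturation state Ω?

Ω = 1.77

Ksp = 10^(−6.12) = 7.586×10^-7
Ω = [Ca²⁺][CO3²⁻]/Ksp = (9.61×10^-3)(0.140×10^-3) / 7.586×10^-7 = 1.77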